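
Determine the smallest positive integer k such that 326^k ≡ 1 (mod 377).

The order of 326 must divide φ(377) = φ(13·29) = (13−1)·(29−1) = 12·28 = 336 = 2^4 · 3 · 7.
Divisors of 336: 1, 2, 3, 4, 6, 7, 8, 12, 14, 16, 21, 24, 28, 42, 48, 56, 84, 112, 168, 336.
Evaluate successive powers at the divisors of 336:
326^1 ≡ 326 (mod 377)
326^2 ≡ 339 (mod 377)
326^3 ≡ 53 (mod 377)
326^4 ≡ 313 (mod 377)
326^6 ≡ 170 (mod 377)
326^7 ≡ 1 (mod 377) ✓
So ord_377(326) = 7.

7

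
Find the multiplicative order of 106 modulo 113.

7

ord(106) | φ(113) = 113 − 1 = 112 = 2^4 · 7.
Divisors of 112: 1, 2, 4, 7, 8, 14, 16, 28, 56, 112.
Test each divisor d:
106^1 ≡ 106 (mod 113)
106^2 ≡ 49 (mod 113)
106^4 ≡ 28 (mod 113)
106^7 ≡ 1 (mod 113) ✓
Hence ord(106) = 7.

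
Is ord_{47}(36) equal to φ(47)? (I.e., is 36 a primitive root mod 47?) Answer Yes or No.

No

φ(47) = 47 − 1 = 46 = 2 · 23.
36 is a primitive root mod 47 iff 36^(φ(47)/q) ≢ 1 for every prime q | φ(47), i.e. q ∈ {2, 23}.
36^23 ≡ 1 (mod 47)  [q = 2: ≡ 1 ✗]
36^2 ≡ 27 (mod 47)  [q = 23: ≢ 1 ✓]
36^23 ≡ 1 shows ord(36) | 23, strictly less than φ(47); not a primitive root.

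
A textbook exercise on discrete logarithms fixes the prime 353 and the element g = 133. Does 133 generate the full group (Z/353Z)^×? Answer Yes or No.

Yes

φ(353) = 353 − 1 = 352 = 2^5 · 11.
Test 133^(352/q) mod 353 for each prime factor q of 352:
133^176 ≡ 352 (mod 353)  [q = 2: ≢ 1 ✓]
133^32 ≡ 337 (mod 353)  [q = 11: ≢ 1 ✓]
All checks pass, so 133 has order 352 and is a primitive root modulo 353.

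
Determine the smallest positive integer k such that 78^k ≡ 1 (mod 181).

ord(78) | φ(181) = 181 − 1 = 180 = 2^2 · 3^2 · 5.
Divisors of 180: 1, 2, 3, 4, 5, 6, 9, 10, 12, 15, 18, 20, 30, 36, 45, 60, 90, 180.
Evaluate successive powers at the divisors of 180:
78^1 ≡ 78
78^2 ≡ 111
78^3 ≡ 151
78^4 ≡ 13
78^5 ≡ 109
78^6 ≡ 176
78^9 ≡ 150
78^10 ≡ 116
78^12 ≡ 25
78^15 ≡ 155
78^18 ≡ 56
78^20 ≡ 62
78^30 ≡ 133
78^36 ≡ 59
78^45 ≡ 162
78^60 ≡ 132
78^90 ≡ 180
78^180 ≡ 1
Hence ord(78) = 180.

180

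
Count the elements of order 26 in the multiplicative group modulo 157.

12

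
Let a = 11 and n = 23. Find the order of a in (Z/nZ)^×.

Since 11 ∈ (Z/23Z)^×, its order divides φ(23) = 23 − 1 = 22 = 2 · 11.
Divisors of 22: 1, 2, 11, 22.
Test each divisor d:
11^1 ≡ 11 (mod 23)
11^2 ≡ 6 (mod 23)
11^11 ≡ 22 (mod 23)
11^22 ≡ 1 (mod 23) ✓
The smallest such exponent is 22, so the order of 11 is 22.

22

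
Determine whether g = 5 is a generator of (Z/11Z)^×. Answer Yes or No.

No

φ(11) = 11 − 1 = 10 = 2 · 5.
5 is a primitive root mod 11 iff 5^(φ(11)/q) ≢ 1 for every prime q | φ(11), i.e. q ∈ {2, 5}.
5^5 ≡ 1 (mod 11)  [q = 2: ≡ 1 ✗]
5^2 ≡ 3 (mod 11)  [q = 5: ≢ 1 ✓]
5^5 ≡ 1 shows ord(5) | 5, strictly less than φ(11); not a primitive root.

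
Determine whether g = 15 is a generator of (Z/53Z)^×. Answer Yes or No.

No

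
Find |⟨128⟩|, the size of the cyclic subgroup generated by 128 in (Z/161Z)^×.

By Lagrange's theorem, ord_161(128) divides φ(161) = φ(7·23) = (7−1)·(23−1) = 6·22 = 132 = 2^2 · 3 · 11.
Divisors of 132: 1, 2, 3, 4, 6, 11, 12, 22, 33, 44, 66, 132.
Check 128^d mod 161 for each divisor in increasing order:
128^1 ≡ 128 (mod 161)
128^2 ≡ 123 (mod 161)
128^3 ≡ 127 (mod 161)
128^4 ≡ 156 (mod 161)
128^6 ≡ 29 (mod 161)
128^11 ≡ 116 (mod 161)
128^12 ≡ 36 (mod 161)
128^22 ≡ 93 (mod 161)
128^33 ≡ 1 (mod 161) ✓
Therefore the multiplicative order of 128 modulo 161 is 33.

33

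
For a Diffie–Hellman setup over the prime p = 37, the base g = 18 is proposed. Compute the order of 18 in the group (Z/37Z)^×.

Since 18 ∈ (Z/37Z)^×, its order divides φ(37) = 37 − 1 = 36 = 2^2 · 3^2.
Divisors of 36: 1, 2, 3, 4, 6, 9, 12, 18, 36.
Test each divisor d:
18^1 ≡ 18 (mod 37)
18^2 ≡ 28 (mod 37)
18^3 ≡ 23 (mod 37)
18^4 ≡ 7 (mod 37)
18^6 ≡ 11 (mod 37)
18^9 ≡ 31 (mod 37)
18^12 ≡ 10 (mod 37)
18^18 ≡ 36 (mod 37)
18^36 ≡ 1 (mod 37) ✓
The smallest such exponent is 36, so the order of 18 is 36.

36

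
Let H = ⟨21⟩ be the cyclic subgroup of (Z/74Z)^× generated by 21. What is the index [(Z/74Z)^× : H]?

ord(21) | φ(74) = φ(2)·φ(37) = 1·36 = 36 = 2^2 · 3^2.
Divisors of 36: 1, 2, 3, 4, 6, 9, 12, 18, 36.
Test each divisor d:
21^1 ≡ 21
21^2 ≡ 71
21^3 ≡ 11
21^4 ≡ 9
21^6 ≡ 47
21^9 ≡ 73
21^12 ≡ 63
21^18 ≡ 1
The order of 21 is 18, so the subgroup it generates has 18 elements.
Index = |(Z/74Z)^×| / |⟨21⟩| = 36 / 18 = 2.

2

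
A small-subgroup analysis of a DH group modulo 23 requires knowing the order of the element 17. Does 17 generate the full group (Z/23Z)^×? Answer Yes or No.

φ(23) = 23 − 1 = 22 = 2 · 11.
An element g generates (Z/23Z)^× iff g^(22/q) ≢ 1 (mod 23) for each prime q ∈ {2, 11}.
17^11 ≡ 22 (mod 23)  [q = 2: ≢ 1 ✓]
17^2 ≡ 13 (mod 23)  [q = 11: ≢ 1 ✓]
Every test exponent gives a nontrivial residue, hence 17 generates the full group.

Yes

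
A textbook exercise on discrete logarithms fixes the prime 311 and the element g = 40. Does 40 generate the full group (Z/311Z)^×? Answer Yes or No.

No

φ(311) = 311 − 1 = 310 = 2 · 5 · 31.
40 is a primitive root mod 311 iff 40^(φ(311)/q) ≢ 1 for every prime q | φ(311), i.e. q ∈ {2, 5, 31}.
40^155 ≡ 1 (mod 311)  [q = 2: ≡ 1 ✗]
40^62 ≡ 52 (mod 311)  [q = 5: ≢ 1 ✓]
40^10 ≡ 7 (mod 311)  [q = 31: ≢ 1 ✓]
40^155 ≡ 1 shows ord(40) | 155, strictly less than φ(311); not a primitive root.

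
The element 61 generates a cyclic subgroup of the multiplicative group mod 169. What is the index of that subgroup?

By Lagrange's theorem, ord_169(61) divides φ(169) = φ(13^2) = 13·(13−1) = 156 = 2^2 · 3 · 13.
Divisors of 156: 1, 2, 3, 4, 6, 12, 13, 26, 39, 52, 78, 156.
Compute 61^d (mod 169) for the divisors d until we hit 1:
61^1 ≡ 61 (mod 169)
61^2 ≡ 3 (mod 169)
61^3 ≡ 14 (mod 169)
61^4 ≡ 9 (mod 169)
61^6 ≡ 27 (mod 169)
61^12 ≡ 53 (mod 169)
61^13 ≡ 22 (mod 169)
61^26 ≡ 146 (mod 169)
61^39 ≡ 1 (mod 169) ✓
Thus |⟨61⟩| = ord(61) = 39.
Index = |(Z/169Z)^×| / |⟨61⟩| = 156 / 39 = 4.

4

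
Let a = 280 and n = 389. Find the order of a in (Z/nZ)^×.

388

By Lagrange's theorem, ord_389(280) divides φ(389) = 389 − 1 = 388 = 2^2 · 97.
Divisors of 388: 1, 2, 4, 97, 194, 388.
Test each divisor d:
280^1 ≡ 280
280^2 ≡ 211
280^4 ≡ 175
280^97 ≡ 274
280^194 ≡ 388
280^388 ≡ 1
The smallest such exponent is 388, so the order of 280 is 388.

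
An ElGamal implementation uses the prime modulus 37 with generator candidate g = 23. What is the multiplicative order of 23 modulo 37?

ord(23) | φ(37) = 37 − 1 = 36 = 2^2 · 3^2.
Divisors of 36: 1, 2, 3, 4, 6, 9, 12, 18, 36.
Compute 23^d (mod 37) for the divisors d until we hit 1:
23^1 ≡ 23
23^2 ≡ 11
23^3 ≡ 31
23^4 ≡ 10
23^6 ≡ 36
23^9 ≡ 6
23^12 ≡ 1
Therefore the multiplicative order of 23 modulo 37 is 12.

12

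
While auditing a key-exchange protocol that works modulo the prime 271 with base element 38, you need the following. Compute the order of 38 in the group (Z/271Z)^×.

270

By Lagrange's theorem, ord_271(38) divides φ(271) = 271 − 1 = 270 = 2 · 3^3 · 5.
Divisors of 270: 1, 2, 3, 5, 6, 9, 10, 15, 18, 27, 30, 45, 54, 90, 135, 270.
Check 38^d mod 271 for each divisor in increasing order:
38^1 ≡ 38 (mod 271)
38^2 ≡ 89 (mod 271)
38^3 ≡ 130 (mod 271)
38^5 ≡ 188 (mod 271)
38^6 ≡ 98 (mod 271)
38^9 ≡ 3 (mod 271)
38^10 ≡ 114 (mod 271)
38^15 ≡ 23 (mod 271)
38^18 ≡ 9 (mod 271)
38^27 ≡ 27 (mod 271)
38^30 ≡ 258 (mod 271)
38^45 ≡ 243 (mod 271)
38^54 ≡ 187 (mod 271)
38^90 ≡ 242 (mod 271)
38^135 ≡ 270 (mod 271)
38^270 ≡ 1 (mod 271) ✓
Hence ord(38) = 270.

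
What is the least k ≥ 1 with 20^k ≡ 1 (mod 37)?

36

ord(20) | φ(37) = 37 − 1 = 36 = 2^2 · 3^2.
Divisors of 36: 1, 2, 3, 4, 6, 9, 12, 18, 36.
Compute 20^d (mod 37) for the divisors d until we hit 1:
20^1 ≡ 20
20^2 ≡ 30
20^3 ≡ 8
20^4 ≡ 12
20^6 ≡ 27
20^9 ≡ 31
20^12 ≡ 26
20^18 ≡ 36
20^36 ≡ 1
Therefore the multiplicative order of 20 modulo 37 is 36.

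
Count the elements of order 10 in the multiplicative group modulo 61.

4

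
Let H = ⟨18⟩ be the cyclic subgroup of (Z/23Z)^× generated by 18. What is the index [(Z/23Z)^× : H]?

ord(18) | φ(23) = 23 − 1 = 22 = 2 · 11.
Divisors of 22: 1, 2, 11, 22.
Evaluate successive powers at the divisors of 22:
18^1 ≡ 18 (mod 23)
18^2 ≡ 2 (mod 23)
18^11 ≡ 1 (mod 23) ✓
So ord_23(18) = 11, hence |⟨18⟩| = 11.
Index = |(Z/23Z)^×| / |⟨18⟩| = 22 / 11 = 2.

2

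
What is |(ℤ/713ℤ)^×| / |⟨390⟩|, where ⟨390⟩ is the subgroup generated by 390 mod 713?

22

By Lagrange's theorem, ord_713(390) divides φ(713) = φ(23·31) = (23−1)·(31−1) = 22·30 = 660 = 2^2 · 3 · 5 · 11.
Divisors of 660: 1, 2, 3, 4, 5, 6, 10, 11, 12, 15, 20, 22, 30, 33, 44, 55, 60, 66, 110, 132, 165, 220, 330, 660.
Test each divisor d:
390^1 ≡ 390
390^2 ≡ 231
390^3 ≡ 252
390^4 ≡ 599
390^5 ≡ 459
390^6 ≡ 47
390^10 ≡ 346
390^11 ≡ 183
390^12 ≡ 70
390^15 ≡ 528
390^20 ≡ 645
390^22 ≡ 691
390^30 ≡ 1
So ord_713(390) = 30, hence |⟨390⟩| = 30.
[(Z/713Z)^× : ⟨390⟩] = 660/30 = 22.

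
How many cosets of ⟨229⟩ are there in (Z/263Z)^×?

1

The order of 229 must divide φ(263) = 263 − 1 = 262 = 2 · 131.
Divisors of 262: 1, 2, 131, 262.
Test each divisor d:
229^1 ≡ 229 (mod 263)
229^2 ≡ 104 (mod 263)
229^131 ≡ 262 (mod 263)
229^262 ≡ 1 (mod 263) ✓
Thus |⟨229⟩| = ord(229) = 262.
[(Z/263Z)^× : ⟨229⟩] = 262/262 = 1.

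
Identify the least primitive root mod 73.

5

φ(73) = 73 − 1 = 72 = 2^3 · 3^2.
g is a primitive root iff g^(72/q) ≢ 1 (mod 73) for each prime q ∈ {2, 3}.
g = 2: 2^36 ≡ 1 — hits 1, so not a primitive root.
g = 3: 3^36 ≡ 1 — hits 1, so not a primitive root.
g = 4: 4^36 ≡ 1 — hits 1, so not a primitive root.
g = 5: 5^36 ≡ 72; 5^24 ≡ 8 — none is 1, so 5 is a primitive root.
Hence the least primitive root of 73 is 5.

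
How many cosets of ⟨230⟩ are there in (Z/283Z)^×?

6

By Lagrange's theorem, ord_283(230) divides φ(283) = 283 − 1 = 282 = 2 · 3 · 47.
Divisors of 282: 1, 2, 3, 6, 47, 94, 141, 282.
Test each divisor d:
230^1 ≡ 230
230^2 ≡ 262
230^3 ≡ 264
230^6 ≡ 78
230^47 ≡ 1
So ord_283(230) = 47, hence |⟨230⟩| = 47.
[(Z/283Z)^× : ⟨230⟩] = 282/47 = 6.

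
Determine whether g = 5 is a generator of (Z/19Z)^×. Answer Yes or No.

No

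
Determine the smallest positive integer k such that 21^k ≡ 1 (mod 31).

30

Since 21 ∈ (Z/31Z)^×, its order divides φ(31) = 31 − 1 = 30 = 2 · 3 · 5.
Divisors of 30: 1, 2, 3, 5, 6, 10, 15, 30.
Compute 21^d (mod 31) for the divisors d until we hit 1:
21^1 ≡ 21 (mod 31)
21^2 ≡ 7 (mod 31)
21^3 ≡ 23 (mod 31)
21^5 ≡ 6 (mod 31)
21^6 ≡ 2 (mod 31)
21^10 ≡ 5 (mod 31)
21^15 ≡ 30 (mod 31)
21^30 ≡ 1 (mod 31) ✓
So ord_31(21) = 30.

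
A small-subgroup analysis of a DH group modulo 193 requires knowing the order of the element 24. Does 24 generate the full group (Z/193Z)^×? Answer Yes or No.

φ(193) = 193 − 1 = 192 = 2^6 · 3.
Test 24^(192/q) mod 193 for each prime factor q of 192:
24^96 ≡ 1 (mod 193)  [q = 2: ≡ 1 ✗]
24^64 ≡ 1 (mod 193)  [q = 3: ≡ 1 ✗]
Since 24^96 ≡ 1, the order of 24 divides 96 < 192, so 24 is not a primitive root.

No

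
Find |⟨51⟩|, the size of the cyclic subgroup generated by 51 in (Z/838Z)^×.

418

By Lagrange's theorem, ord_838(51) divides φ(838) = φ(2)·φ(419) = 1·418 = 418 = 2 · 11 · 19.
Divisors of 418: 1, 2, 11, 19, 22, 38, 209, 418.
Test each divisor d:
51^1 ≡ 51 (mod 838)
51^2 ≡ 87 (mod 838)
51^11 ≡ 731 (mod 838)
51^19 ≡ 769 (mod 838)
51^22 ≡ 555 (mod 838)
51^38 ≡ 571 (mod 838)
51^209 ≡ 837 (mod 838)
51^418 ≡ 1 (mod 838) ✓
The smallest such exponent is 418, so the order of 51 is 418.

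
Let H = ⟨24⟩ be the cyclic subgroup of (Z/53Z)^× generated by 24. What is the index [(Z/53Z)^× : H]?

4

By Lagrange's theorem, ord_53(24) divides φ(53) = 53 − 1 = 52 = 2^2 · 13.
Divisors of 52: 1, 2, 4, 13, 26, 52.
Compute 24^d (mod 53) for the divisors d until we hit 1:
24^1 ≡ 24 (mod 53)
24^2 ≡ 46 (mod 53)
24^4 ≡ 49 (mod 53)
24^13 ≡ 1 (mod 53) ✓
The order of 24 is 13, so the subgroup it generates has 13 elements.
The index is φ(53) / ord(24) = 52 / 13 = 4.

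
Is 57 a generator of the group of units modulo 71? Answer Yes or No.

φ(71) = 71 − 1 = 70 = 2 · 5 · 7.
It suffices to check that the order of 57 is not a proper divisor of 70: compute 57^(70/q) for q ∈ {2, 5, 7}.
57^35 ≡ 1 (mod 71)  [q = 2: ≡ 1 ✗]
57^14 ≡ 5 (mod 71)  [q = 5: ≢ 1 ✓]
57^10 ≡ 1 (mod 71)  [q = 7: ≡ 1 ✗]
57^35 ≡ 1 shows ord(57) | 35, strictly less than φ(71); not a primitive root.

No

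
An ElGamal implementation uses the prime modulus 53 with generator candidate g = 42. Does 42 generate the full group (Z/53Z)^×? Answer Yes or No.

No

φ(53) = 53 − 1 = 52 = 2^2 · 13.
Test 42^(52/q) mod 53 for each prime factor q of 52:
42^26 ≡ 1 (mod 53)  [q = 2: ≡ 1 ✗]
42^4 ≡ 13 (mod 53)  [q = 13: ≢ 1 ✓]
The check at q = 2 fails, so 42 generates a proper subgroup.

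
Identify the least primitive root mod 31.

3

φ(31) = 31 − 1 = 30 = 2 · 3 · 5.
g is a primitive root iff g^(30/q) ≢ 1 (mod 31) for each prime q ∈ {2, 3, 5}.
g = 2: 2^15 ≡ 1 — hits 1, so not a primitive root.
g = 3: 3^15 ≡ 30; 3^10 ≡ 25; 3^6 ≡ 16 — none is 1, so 3 is a primitive root.
Hence the least primitive root of 31 is 3.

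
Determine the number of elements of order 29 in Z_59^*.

28

φ(59) = 59 − 1 = 58 = 2 · 29.
(Z/59Z)^× is cyclic (|G| = 58); a cyclic group of order m has exactly φ(d) elements of each order d | m, and none otherwise.
29 | 58, and φ(29) = 29 − 1 = 28.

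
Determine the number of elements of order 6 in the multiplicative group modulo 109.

2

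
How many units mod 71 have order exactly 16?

0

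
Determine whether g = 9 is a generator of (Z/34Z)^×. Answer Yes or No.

φ(34) = φ(2)·φ(17) = 1·16 = 16 = 2^4.
Test 9^(16/q) mod 34 for each prime factor q of 16:
9^8 ≡ 1 (mod 34)  [q = 2: ≡ 1 ✗]
The check at q = 2 fails, so 9 generates a proper subgroup.

No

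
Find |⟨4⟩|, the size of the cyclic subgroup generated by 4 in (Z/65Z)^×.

6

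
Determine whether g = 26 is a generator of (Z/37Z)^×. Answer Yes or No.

φ(37) = 37 − 1 = 36 = 2^2 · 3^2.
Test 26^(36/q) mod 37 for each prime factor q of 36:
26^18 ≡ 1 (mod 37)  [q = 2: ≡ 1 ✗]
26^12 ≡ 1 (mod 37)  [q = 3: ≡ 1 ✗]
The check at q = 2 fails, so 26 generates a proper subgroup.

No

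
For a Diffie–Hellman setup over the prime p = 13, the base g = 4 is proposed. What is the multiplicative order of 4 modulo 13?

ord(4) | φ(13) = 13 − 1 = 12 = 2^2 · 3.
Divisors of 12: 1, 2, 3, 4, 6, 12.
Test each divisor d:
4^1 ≡ 4 (mod 13)
4^2 ≡ 3 (mod 13)
4^3 ≡ 12 (mod 13)
4^4 ≡ 9 (mod 13)
4^6 ≡ 1 (mod 13) ✓
The smallest such exponent is 6, so the order of 4 is 6.

6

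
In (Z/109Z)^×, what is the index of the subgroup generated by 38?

The order of 38 must divide φ(109) = 109 − 1 = 108 = 2^2 · 3^3.
Divisors of 108: 1, 2, 3, 4, 6, 9, 12, 18, 27, 36, 54, 108.
Test each divisor d:
38^1 ≡ 38 (mod 109)
38^2 ≡ 27 (mod 109)
38^3 ≡ 45 (mod 109)
38^4 ≡ 75 (mod 109)
38^6 ≡ 63 (mod 109)
38^9 ≡ 1 (mod 109) ✓
The order of 38 is 9, so the subgroup it generates has 9 elements.
Index = |(Z/109Z)^×| / |⟨38⟩| = 108 / 9 = 12.

12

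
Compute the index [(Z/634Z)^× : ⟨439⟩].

1

ord(439) | φ(634) = φ(2)·φ(317) = 1·316 = 316 = 2^2 · 79.
Divisors of 316: 1, 2, 4, 79, 158, 316.
Evaluate successive powers at the divisors of 316:
439^1 ≡ 439
439^2 ≡ 619
439^4 ≡ 225
439^79 ≡ 431
439^158 ≡ 633
439^316 ≡ 1
Thus |⟨439⟩| = ord(439) = 316.
Index = |(Z/634Z)^×| / |⟨439⟩| = 316 / 316 = 1.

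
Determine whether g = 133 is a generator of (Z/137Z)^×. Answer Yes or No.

No

φ(137) = 137 − 1 = 136 = 2^3 · 17.
It suffices to check that the order of 133 is not a proper divisor of 136: compute 133^(136/q) for q ∈ {2, 17}.
133^68 ≡ 1 (mod 137)  [q = 2: ≡ 1 ✗]
133^8 ≡ 50 (mod 137)  [q = 17: ≢ 1 ✓]
Since 133^68 ≡ 1, the order of 133 divides 68 < 136, so 133 is not a primitive root.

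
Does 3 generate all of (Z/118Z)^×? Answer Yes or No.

No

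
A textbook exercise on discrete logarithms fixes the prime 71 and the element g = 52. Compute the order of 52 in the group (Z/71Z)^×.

70

Since 52 ∈ (Z/71Z)^×, its order divides φ(71) = 71 − 1 = 70 = 2 · 5 · 7.
Divisors of 70: 1, 2, 5, 7, 10, 14, 35, 70.
Check 52^d mod 71 for each divisor in increasing order:
52^1 ≡ 52
52^2 ≡ 6
52^5 ≡ 26
52^7 ≡ 14
52^10 ≡ 37
52^14 ≡ 54
52^35 ≡ 70
52^70 ≡ 1
So ord_71(52) = 70.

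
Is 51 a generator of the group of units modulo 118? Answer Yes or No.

No

φ(118) = φ(2)·φ(59) = 1·58 = 58 = 2 · 29.
It suffices to check that the order of 51 is not a proper divisor of 58: compute 51^(58/q) for q ∈ {2, 29}.
51^29 ≡ 1 (mod 118)  [q = 2: ≡ 1 ✗]
51^2 ≡ 5 (mod 118)  [q = 29: ≢ 1 ✓]
51^29 ≡ 1 shows ord(51) | 29, strictly less than φ(118); not a primitive root.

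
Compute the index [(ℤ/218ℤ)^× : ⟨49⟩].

4

Since 49 ∈ (Z/218Z)^×, its order divides φ(218) = φ(2)·φ(109) = 1·108 = 108 = 2^2 · 3^3.
Divisors of 108: 1, 2, 3, 4, 6, 9, 12, 18, 27, 36, 54, 108.
Compute 49^d (mod 218) for the divisors d until we hit 1:
49^1 ≡ 49 (mod 218)
49^2 ≡ 3 (mod 218)
49^3 ≡ 147 (mod 218)
49^4 ≡ 9 (mod 218)
49^6 ≡ 27 (mod 218)
49^9 ≡ 45 (mod 218)
49^12 ≡ 75 (mod 218)
49^18 ≡ 63 (mod 218)
49^27 ≡ 1 (mod 218) ✓
Thus |⟨49⟩| = ord(49) = 27.
[(Z/218Z)^× : ⟨49⟩] = 108/27 = 4.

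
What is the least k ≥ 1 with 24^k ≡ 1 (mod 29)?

ord(24) | φ(29) = 29 − 1 = 28 = 2^2 · 7.
Divisors of 28: 1, 2, 4, 7, 14, 28.
Check 24^d mod 29 for each divisor in increasing order:
24^1 ≡ 24
24^2 ≡ 25
24^4 ≡ 16
24^7 ≡ 1
Therefore the multiplicative order of 24 modulo 29 is 7.

7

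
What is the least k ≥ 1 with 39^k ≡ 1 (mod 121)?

110

ord(39) | φ(121) = φ(11^2) = 11·(11−1) = 110 = 2 · 5 · 11.
Divisors of 110: 1, 2, 5, 10, 11, 22, 55, 110.
Evaluate successive powers at the divisors of 110:
39^1 ≡ 39 (mod 121)
39^2 ≡ 69 (mod 121)
39^5 ≡ 65 (mod 121)
39^10 ≡ 111 (mod 121)
39^11 ≡ 94 (mod 121)
39^22 ≡ 3 (mod 121)
39^55 ≡ 120 (mod 121)
39^110 ≡ 1 (mod 121) ✓
The smallest such exponent is 110, so the order of 39 is 110.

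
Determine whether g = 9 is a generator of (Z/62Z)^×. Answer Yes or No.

φ(62) = φ(2)·φ(31) = 1·30 = 30 = 2 · 3 · 5.
It suffices to check that the order of 9 is not a proper divisor of 30: compute 9^(30/q) for q ∈ {2, 3, 5}.
9^15 ≡ 1 (mod 62)  [q = 2: ≡ 1 ✗]
9^10 ≡ 5 (mod 62)  [q = 3: ≢ 1 ✓]
9^6 ≡ 39 (mod 62)  [q = 5: ≢ 1 ✓]
9^15 ≡ 1 shows ord(9) | 15, strictly less than φ(62); not a primitive root.

No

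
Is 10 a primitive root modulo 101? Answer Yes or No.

No

φ(101) = 101 − 1 = 100 = 2^2 · 5^2.
It suffices to check that the order of 10 is not a proper divisor of 100: compute 10^(100/q) for q ∈ {2, 5}.
10^50 ≡ 100 (mod 101)  [q = 2: ≢ 1 ✓]
10^20 ≡ 1 (mod 101)  [q = 5: ≡ 1 ✗]
10^20 ≡ 1 shows ord(10) | 20, strictly less than φ(101); not a primitive root.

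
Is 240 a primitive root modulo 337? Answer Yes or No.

No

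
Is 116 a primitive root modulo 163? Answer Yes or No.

Yes

φ(163) = 163 − 1 = 162 = 2 · 3^4.
116 is a primitive root mod 163 iff 116^(φ(163)/q) ≢ 1 for every prime q | φ(163), i.e. q ∈ {2, 3}.
116^81 ≡ 162 (mod 163)  [q = 2: ≢ 1 ✓]
116^54 ≡ 104 (mod 163)  [q = 3: ≢ 1 ✓]
All checks pass, so 116 has order 162 and is a primitive root modulo 163.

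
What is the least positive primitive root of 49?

3

φ(49) = φ(7^2) = 7·(7−1) = 42 = 2 · 3 · 7.
g is a primitive root iff g^(42/q) ≢ 1 (mod 49) for each prime q ∈ {2, 3, 7}.
g = 2: 2^21 ≡ 1 — hits 1, so not a primitive root.
g = 3: 3^21 ≡ 48; 3^14 ≡ 30; 3^6 ≡ 43 — none is 1, so 3 is a primitive root.
The smallest primitive root modulo 49 is 3.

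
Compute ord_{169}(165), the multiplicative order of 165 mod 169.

39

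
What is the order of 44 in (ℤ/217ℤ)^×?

30

Since 44 ∈ (Z/217Z)^×, its order divides φ(217) = φ(7·31) = (7−1)·(31−1) = 6·30 = 180 = 2^2 · 3^2 · 5.
Divisors of 180: 1, 2, 3, 4, 5, 6, 9, 10, 12, 15, 18, 20, 30, 36, 45, 60, 90, 180.
Test each divisor d:
44^1 ≡ 44
44^2 ≡ 200
44^3 ≡ 120
44^4 ≡ 72
44^5 ≡ 130
44^6 ≡ 78
44^9 ≡ 29
44^10 ≡ 191
44^12 ≡ 8
44^15 ≡ 92
44^18 ≡ 190
44^20 ≡ 25
44^30 ≡ 1
So ord_217(44) = 30.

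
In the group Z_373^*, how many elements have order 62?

30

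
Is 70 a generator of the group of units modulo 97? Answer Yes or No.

No

φ(97) = 97 − 1 = 96 = 2^5 · 3.
Test 70^(96/q) mod 97 for each prime factor q of 96:
70^48 ≡ 1 (mod 97)  [q = 2: ≡ 1 ✗]
70^32 ≡ 1 (mod 97)  [q = 3: ≡ 1 ✗]
The check at q = 2 fails, so 70 generates a proper subgroup.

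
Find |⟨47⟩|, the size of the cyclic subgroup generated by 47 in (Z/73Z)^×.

72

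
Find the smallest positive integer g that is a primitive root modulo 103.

φ(103) = 103 − 1 = 102 = 2 · 3 · 17.
g is a primitive root iff g^(102/q) ≢ 1 (mod 103) for each prime q ∈ {2, 3, 17}.
g = 2: 2^51 ≡ 1 — hits 1, so not a primitive root.
g = 3: 3^51 ≡ 102; 3^34 ≡ 1 — hits 1, so not a primitive root.
g = 4: 4^51 ≡ 1 — hits 1, so not a primitive root.
g = 5: 5^51 ≡ 102; 5^34 ≡ 56; 5^6 ≡ 72 — none is 1, so 5 is a primitive root.
The smallest primitive root modulo 103 is 5.

5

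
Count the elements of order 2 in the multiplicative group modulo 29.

φ(29) = 29 − 1 = 28 = 2^2 · 7.
In a cyclic group of order 28, there are φ(d) elements of order d for each divisor d of 28, and zero for non-divisors.
2 | 28, and φ(2) = 2 − 1 = 1.

1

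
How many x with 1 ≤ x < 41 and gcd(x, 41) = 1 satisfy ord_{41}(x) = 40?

φ(41) = 41 − 1 = 40 = 2^3 · 5.
Since (Z/41Z)^× is cyclic of order 40, the number of elements of order d is φ(d) when d | 40 and 0 otherwise.
40 = 2^3 · 5 divides 40, and φ(40) = 16.

16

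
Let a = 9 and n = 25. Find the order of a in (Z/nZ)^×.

ord(9) | φ(25) = φ(5^2) = 5·(5−1) = 20 = 2^2 · 5.
Divisors of 20: 1, 2, 4, 5, 10, 20.
Check 9^d mod 25 for each divisor in increasing order:
9^1 ≡ 9 (mod 25)
9^2 ≡ 6 (mod 25)
9^4 ≡ 11 (mod 25)
9^5 ≡ 24 (mod 25)
9^10 ≡ 1 (mod 25) ✓
Hence ord(9) = 10.

10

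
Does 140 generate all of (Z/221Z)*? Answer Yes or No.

221 = 13 · 17 is a product of two distinct odd primes, so (Z/221Z)^× ≅ (Z/13Z)^× × (Z/17Z)^× is not cyclic.
No primitive root modulo 221 exists; in particular 140 is not one.

No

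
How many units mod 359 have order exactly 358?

178

φ(359) = 359 − 1 = 358 = 2 · 179.
(Z/359Z)^× is cyclic (|G| = 358); a cyclic group of order m has exactly φ(d) elements of each order d | m, and none otherwise.
358 = 2 · 179 divides 358, and φ(358) = 178.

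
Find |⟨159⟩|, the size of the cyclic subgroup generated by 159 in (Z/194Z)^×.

The order of 159 must divide φ(194) = φ(2)·φ(97) = 1·96 = 96 = 2^5 · 3.
Divisors of 96: 1, 2, 3, 4, 6, 8, 12, 16, 24, 32, 48, 96.
Check 159^d mod 194 for each divisor in increasing order:
159^1 ≡ 159 (mod 194)
159^2 ≡ 61 (mod 194)
159^3 ≡ 193 (mod 194)
159^4 ≡ 35 (mod 194)
159^6 ≡ 1 (mod 194) ✓
The smallest such exponent is 6, so the order of 159 is 6.

6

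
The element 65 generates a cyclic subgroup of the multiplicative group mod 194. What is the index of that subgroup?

The order of 65 must divide φ(194) = φ(2)·φ(97) = 1·96 = 96 = 2^5 · 3.
Divisors of 96: 1, 2, 3, 4, 6, 8, 12, 16, 24, 32, 48, 96.
Test each divisor d:
65^1 ≡ 65 (mod 194)
65^2 ≡ 151 (mod 194)
65^3 ≡ 115 (mod 194)
65^4 ≡ 103 (mod 194)
65^6 ≡ 33 (mod 194)
65^8 ≡ 133 (mod 194)
65^12 ≡ 119 (mod 194)
65^16 ≡ 35 (mod 194)
65^24 ≡ 193 (mod 194)
65^32 ≡ 61 (mod 194)
65^48 ≡ 1 (mod 194) ✓
The order of 65 is 48, so the subgroup it generates has 48 elements.
[(Z/194Z)^× : ⟨65⟩] = 96/48 = 2.

2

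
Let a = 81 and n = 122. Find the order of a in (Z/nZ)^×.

5

By Lagrange's theorem, ord_122(81) divides φ(122) = φ(2)·φ(61) = 1·60 = 60 = 2^2 · 3 · 5.
Divisors of 60: 1, 2, 3, 4, 5, 6, 10, 12, 15, 20, 30, 60.
Test each divisor d:
81^1 ≡ 81 (mod 122)
81^2 ≡ 95 (mod 122)
81^3 ≡ 9 (mod 122)
81^4 ≡ 119 (mod 122)
81^5 ≡ 1 (mod 122) ✓
Therefore the multiplicative order of 81 modulo 122 is 5.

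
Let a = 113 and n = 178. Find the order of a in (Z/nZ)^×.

By Lagrange's theorem, ord_178(113) divides φ(178) = φ(2)·φ(89) = 1·88 = 88 = 2^3 · 11.
Divisors of 88: 1, 2, 4, 8, 11, 22, 44, 88.
Test each divisor d:
113^1 ≡ 113 (mod 178)
113^2 ≡ 131 (mod 178)
113^4 ≡ 73 (mod 178)
113^8 ≡ 167 (mod 178)
113^11 ≡ 37 (mod 178)
113^22 ≡ 123 (mod 178)
113^44 ≡ 177 (mod 178)
113^88 ≡ 1 (mod 178) ✓
So ord_178(113) = 88.

88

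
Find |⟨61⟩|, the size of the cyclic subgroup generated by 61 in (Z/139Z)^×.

Since 61 ∈ (Z/139Z)^×, its order divides φ(139) = 139 − 1 = 138 = 2 · 3 · 23.
Divisors of 138: 1, 2, 3, 6, 23, 46, 69, 138.
Compute 61^d (mod 139) for the divisors d until we hit 1:
61^1 ≡ 61 (mod 139)
61^2 ≡ 107 (mod 139)
61^3 ≡ 133 (mod 139)
61^6 ≡ 36 (mod 139)
61^23 ≡ 97 (mod 139)
61^46 ≡ 96 (mod 139)
61^69 ≡ 138 (mod 139)
61^138 ≡ 1 (mod 139) ✓
So ord_139(61) = 138.

138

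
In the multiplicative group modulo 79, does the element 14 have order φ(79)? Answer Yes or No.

φ(79) = 79 − 1 = 78 = 2 · 3 · 13.
It suffices to check that the order of 14 is not a proper divisor of 78: compute 14^(78/q) for q ∈ {2, 3, 13}.
14^39 ≡ 78 (mod 79)  [q = 2: ≢ 1 ✓]
14^26 ≡ 1 (mod 79)  [q = 3: ≡ 1 ✗]
14^6 ≡ 46 (mod 79)  [q = 13: ≢ 1 ✓]
Since 14^26 ≡ 1, the order of 14 divides 26 < 78, so 14 is not a primitive root.

No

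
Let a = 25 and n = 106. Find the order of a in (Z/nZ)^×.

26

ord(25) | φ(106) = φ(2)·φ(53) = 1·52 = 52 = 2^2 · 13.
Divisors of 52: 1, 2, 4, 13, 26, 52.
Compute 25^d (mod 106) for the divisors d until we hit 1:
25^1 ≡ 25
25^2 ≡ 95
25^4 ≡ 15
25^13 ≡ 105
25^26 ≡ 1
So ord_106(25) = 26.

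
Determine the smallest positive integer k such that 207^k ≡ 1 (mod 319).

By Lagrange's theorem, ord_319(207) divides φ(319) = φ(11·29) = (11−1)·(29−1) = 10·28 = 280 = 2^3 · 5 · 7.
Divisors of 280: 1, 2, 4, 5, 7, 8, 10, 14, 20, 28, 35, 40, 56, 70, 140, 280.
Test each divisor d:
207^1 ≡ 207 (mod 319)
207^2 ≡ 103 (mod 319)
207^4 ≡ 82 (mod 319)
207^5 ≡ 67 (mod 319)
207^7 ≡ 202 (mod 319)
207^8 ≡ 25 (mod 319)
207^10 ≡ 23 (mod 319)
207^14 ≡ 291 (mod 319)
207^20 ≡ 210 (mod 319)
207^28 ≡ 146 (mod 319)
207^35 ≡ 144 (mod 319)
207^40 ≡ 78 (mod 319)
207^56 ≡ 262 (mod 319)
207^70 ≡ 1 (mod 319) ✓
Hence ord(207) = 70.

70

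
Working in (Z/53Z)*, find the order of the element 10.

13

ord(10) | φ(53) = 53 − 1 = 52 = 2^2 · 13.
Divisors of 52: 1, 2, 4, 13, 26, 52.
Check 10^d mod 53 for each divisor in increasing order:
10^1 ≡ 10 (mod 53)
10^2 ≡ 47 (mod 53)
10^4 ≡ 36 (mod 53)
10^13 ≡ 1 (mod 53) ✓
The smallest such exponent is 13, so the order of 10 is 13.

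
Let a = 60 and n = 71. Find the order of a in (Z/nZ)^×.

35

Since 60 ∈ (Z/71Z)^×, its order divides φ(71) = 71 − 1 = 70 = 2 · 5 · 7.
Divisors of 70: 1, 2, 5, 7, 10, 14, 35, 70.
Evaluate successive powers at the divisors of 70:
60^1 ≡ 60
60^2 ≡ 50
60^5 ≡ 48
60^7 ≡ 57
60^10 ≡ 32
60^14 ≡ 54
60^35 ≡ 1
Therefore the multiplicative order of 60 modulo 71 is 35.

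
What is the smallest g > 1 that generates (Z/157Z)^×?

φ(157) = 157 − 1 = 156 = 2^2 · 3 · 13.
Test candidates g = 2, 3, … against the prime factors q ∈ {2, 3, 13} of φ(157): g is a generator iff g^(156/q) ≢ 1 for every such q.
g = 2: 2^78 ≡ 156; 2^52 ≡ 1 — hits 1, so not a primitive root.
g = 3: 3^78 ≡ 1 — hits 1, so not a primitive root.
g = 4: 4^78 ≡ 1 — hits 1, so not a primitive root.
g = 5: 5^78 ≡ 156; 5^52 ≡ 12; 5^12 ≡ 130 — none is 1, so 5 is a primitive root.
The smallest primitive root modulo 157 is 5.

5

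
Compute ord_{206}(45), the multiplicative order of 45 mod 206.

102

ord(45) | φ(206) = φ(2)·φ(103) = 1·102 = 102 = 2 · 3 · 17.
Divisors of 102: 1, 2, 3, 6, 17, 34, 51, 102.
Evaluate successive powers at the divisors of 102:
45^1 ≡ 45
45^2 ≡ 171
45^3 ≡ 73
45^6 ≡ 179
45^17 ≡ 57
45^34 ≡ 159
45^51 ≡ 205
45^102 ≡ 1
So ord_206(45) = 102.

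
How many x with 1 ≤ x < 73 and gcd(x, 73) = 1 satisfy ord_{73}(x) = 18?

6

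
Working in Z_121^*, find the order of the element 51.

The order of 51 must divide φ(121) = φ(11^2) = 11·(11−1) = 110 = 2 · 5 · 11.
Divisors of 110: 1, 2, 5, 10, 11, 22, 55, 110.
Check 51^d mod 121 for each divisor in increasing order:
51^1 ≡ 51
51^2 ≡ 60
51^5 ≡ 43
51^10 ≡ 34
51^11 ≡ 40
51^22 ≡ 27
51^55 ≡ 120
51^110 ≡ 1
Therefore the multiplicative order of 51 modulo 121 is 110.

110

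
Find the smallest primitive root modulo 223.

3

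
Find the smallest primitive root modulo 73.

φ(73) = 73 − 1 = 72 = 2^3 · 3^2.
Test candidates g = 2, 3, … against the prime factors q ∈ {2, 3} of φ(73): g is a generator iff g^(72/q) ≢ 1 for every such q.
g = 2: 2^36 ≡ 1 — hits 1, so not a primitive root.
g = 3: 3^36 ≡ 1 — hits 1, so not a primitive root.
g = 4: 4^36 ≡ 1 — hits 1, so not a primitive root.
g = 5: 5^36 ≡ 72; 5^24 ≡ 8 — none is 1, so 5 is a primitive root.
So 5 is the smallest generator of (Z/73Z)^×.

5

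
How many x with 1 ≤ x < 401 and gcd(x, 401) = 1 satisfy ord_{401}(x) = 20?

8

φ(401) = 401 − 1 = 400 = 2^4 · 5^2.
Since (Z/401Z)^× is cyclic of order 400, the number of elements of order d is φ(d) when d | 400 and 0 otherwise.
20 = 2^2 · 5 divides 400, and φ(20) = 8.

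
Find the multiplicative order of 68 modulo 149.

Since 68 ∈ (Z/149Z)^×, its order divides φ(149) = 149 − 1 = 148 = 2^2 · 37.
Divisors of 148: 1, 2, 4, 37, 74, 148.
Check 68^d mod 149 for each divisor in increasing order:
68^1 ≡ 68 (mod 149)
68^2 ≡ 5 (mod 149)
68^4 ≡ 25 (mod 149)
68^37 ≡ 148 (mod 149)
68^74 ≡ 1 (mod 149) ✓
So ord_149(68) = 74.

74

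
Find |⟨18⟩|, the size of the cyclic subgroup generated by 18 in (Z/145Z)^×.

28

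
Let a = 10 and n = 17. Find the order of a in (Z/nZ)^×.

The order of 10 must divide φ(17) = 17 − 1 = 16 = 2^4.
Divisors of 16: 1, 2, 4, 8, 16.
Check 10^d mod 17 for each divisor in increasing order:
10^1 ≡ 10
10^2 ≡ 15
10^4 ≡ 4
10^8 ≡ 16
10^16 ≡ 1
Therefore the multiplicative order of 10 modulo 17 is 16.

16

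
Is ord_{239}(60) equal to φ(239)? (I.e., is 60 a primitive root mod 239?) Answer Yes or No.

φ(239) = 239 − 1 = 238 = 2 · 7 · 17.
60 is a primitive root mod 239 iff 60^(φ(239)/q) ≢ 1 for every prime q | φ(239), i.e. q ∈ {2, 7, 17}.
60^119 ≡ 1 (mod 239)  [q = 2: ≡ 1 ✗]
60^34 ≡ 24 (mod 239)  [q = 7: ≢ 1 ✓]
60^14 ≡ 187 (mod 239)  [q = 17: ≢ 1 ✓]
60^119 ≡ 1 shows ord(60) | 119, strictly less than φ(239); not a primitive root.

No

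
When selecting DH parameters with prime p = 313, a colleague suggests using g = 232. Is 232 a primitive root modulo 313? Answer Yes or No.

No

φ(313) = 313 − 1 = 312 = 2^3 · 3 · 13.
It suffices to check that the order of 232 is not a proper divisor of 312: compute 232^(312/q) for q ∈ {2, 3, 13}.
232^156 ≡ 1 (mod 313)  [q = 2: ≡ 1 ✗]
232^104 ≡ 98 (mod 313)  [q = 3: ≢ 1 ✓]
232^24 ≡ 44 (mod 313)  [q = 13: ≢ 1 ✓]
Since 232^156 ≡ 1, the order of 232 divides 156 < 312, so 232 is not a primitive root.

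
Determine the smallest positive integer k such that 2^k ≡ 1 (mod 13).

Since 2 ∈ (Z/13Z)^×, its order divides φ(13) = 13 − 1 = 12 = 2^2 · 3.
Divisors of 12: 1, 2, 3, 4, 6, 12.
Test each divisor d:
2^1 ≡ 2 (mod 13)
2^2 ≡ 4 (mod 13)
2^3 ≡ 8 (mod 13)
2^4 ≡ 3 (mod 13)
2^6 ≡ 12 (mod 13)
2^12 ≡ 1 (mod 13) ✓
So ord_13(2) = 12.

12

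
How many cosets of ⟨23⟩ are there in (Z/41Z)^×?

4

ord(23) | φ(41) = 41 − 1 = 40 = 2^3 · 5.
Divisors of 40: 1, 2, 4, 5, 8, 10, 20, 40.
Check 23^d mod 41 for each divisor in increasing order:
23^1 ≡ 23
23^2 ≡ 37
23^4 ≡ 16
23^5 ≡ 40
23^8 ≡ 10
23^10 ≡ 1
The order of 23 is 10, so the subgroup it generates has 10 elements.
[(Z/41Z)^× : ⟨23⟩] = 40/10 = 4.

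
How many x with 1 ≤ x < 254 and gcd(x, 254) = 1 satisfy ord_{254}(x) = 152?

0

φ(254) = φ(2)·φ(127) = 1·126 = 126 = 2 · 3^2 · 7.
(Z/254Z)^× is cyclic (|G| = 126); a cyclic group of order m has exactly φ(d) elements of each order d | m, and none otherwise.
Here 126 is not a multiple of 152, so there are no elements of order 152.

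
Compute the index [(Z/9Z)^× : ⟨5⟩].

1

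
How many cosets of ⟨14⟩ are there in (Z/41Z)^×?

5

The order of 14 must divide φ(41) = 41 − 1 = 40 = 2^3 · 5.
Divisors of 40: 1, 2, 4, 5, 8, 10, 20, 40.
Compute 14^d (mod 41) for the divisors d until we hit 1:
14^1 ≡ 14 (mod 41)
14^2 ≡ 32 (mod 41)
14^4 ≡ 40 (mod 41)
14^5 ≡ 27 (mod 41)
14^8 ≡ 1 (mod 41) ✓
Thus |⟨14⟩| = ord(14) = 8.
[(Z/41Z)^× : ⟨14⟩] = 40/8 = 5.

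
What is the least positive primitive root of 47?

5

φ(47) = 47 − 1 = 46 = 2 · 23.
Test candidates g = 2, 3, … against the prime factors q ∈ {2, 23} of φ(47): g is a generator iff g^(46/q) ≢ 1 for every such q.
g = 2: 2^23 ≡ 1 — hits 1, so not a primitive root.
g = 3: 3^23 ≡ 1 — hits 1, so not a primitive root.
g = 4: 4^23 ≡ 1 — hits 1, so not a primitive root.
g = 5: 5^23 ≡ 46; 5^2 ≡ 25 — none is 1, so 5 is a primitive root.
Hence the least primitive root of 47 is 5.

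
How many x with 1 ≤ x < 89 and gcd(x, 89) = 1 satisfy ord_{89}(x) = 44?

φ(89) = 89 − 1 = 88 = 2^3 · 11.
In a cyclic group of order 88, there are φ(d) elements of order d for each divisor d of 88, and zero for non-divisors.
44 = 2^2 · 11 divides 88, and φ(44) = 20.

20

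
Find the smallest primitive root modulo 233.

3

φ(233) = 233 − 1 = 232 = 2^3 · 29.
Test candidates g = 2, 3, … against the prime factors q ∈ {2, 29} of φ(233): g is a generator iff g^(232/q) ≢ 1 for every such q.
g = 2: 2^116 ≡ 1 — hits 1, so not a primitive root.
g = 3: 3^116 ≡ 232; 3^8 ≡ 37 — none is 1, so 3 is a primitive root.
The smallest primitive root modulo 233 is 3.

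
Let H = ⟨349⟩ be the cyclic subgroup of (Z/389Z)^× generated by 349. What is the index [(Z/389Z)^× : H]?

1

ord(349) | φ(389) = 389 − 1 = 388 = 2^2 · 97.
Divisors of 388: 1, 2, 4, 97, 194, 388.
Evaluate successive powers at the divisors of 388:
349^1 ≡ 349 (mod 389)
349^2 ≡ 44 (mod 389)
349^4 ≡ 380 (mod 389)
349^97 ≡ 115 (mod 389)
349^194 ≡ 388 (mod 389)
349^388 ≡ 1 (mod 389) ✓
Thus |⟨349⟩| = ord(349) = 388.
The index is φ(389) / ord(349) = 388 / 388 = 1.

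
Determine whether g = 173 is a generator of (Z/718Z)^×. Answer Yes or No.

No

φ(718) = φ(2)·φ(359) = 1·358 = 358 = 2 · 179.
Test 173^(358/q) mod 718 for each prime factor q of 358:
173^179 ≡ 1 (mod 718)  [q = 2: ≡ 1 ✗]
173^2 ≡ 491 (mod 718)  [q = 179: ≢ 1 ✓]
The check at q = 2 fails, so 173 generates a proper subgroup.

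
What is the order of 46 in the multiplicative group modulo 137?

The order of 46 must divide φ(137) = 137 − 1 = 136 = 2^3 · 17.
Divisors of 136: 1, 2, 4, 8, 17, 34, 68, 136.
Compute 46^d (mod 137) for the divisors d until we hit 1:
46^1 ≡ 46 (mod 137)
46^2 ≡ 61 (mod 137)
46^4 ≡ 22 (mod 137)
46^8 ≡ 73 (mod 137)
46^17 ≡ 41 (mod 137)
46^34 ≡ 37 (mod 137)
46^68 ≡ 136 (mod 137)
46^136 ≡ 1 (mod 137) ✓
Hence ord(46) = 136.

136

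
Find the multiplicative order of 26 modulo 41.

By Lagrange's theorem, ord_41(26) divides φ(41) = 41 − 1 = 40 = 2^3 · 5.
Divisors of 40: 1, 2, 4, 5, 8, 10, 20, 40.
Evaluate successive powers at the divisors of 40:
26^1 ≡ 26
26^2 ≡ 20
26^4 ≡ 31
26^5 ≡ 27
26^8 ≡ 18
26^10 ≡ 32
26^20 ≡ 40
26^40 ≡ 1
The smallest such exponent is 40, so the order of 26 is 40.

40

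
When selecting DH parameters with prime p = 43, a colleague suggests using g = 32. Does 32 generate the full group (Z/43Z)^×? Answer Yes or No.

φ(43) = 43 − 1 = 42 = 2 · 3 · 7.
It suffices to check that the order of 32 is not a proper divisor of 42: compute 32^(42/q) for q ∈ {2, 3, 7}.
32^21 ≡ 42 (mod 43)  [q = 2: ≢ 1 ✓]
32^14 ≡ 1 (mod 43)  [q = 3: ≡ 1 ✗]
32^6 ≡ 4 (mod 43)  [q = 7: ≢ 1 ✓]
The check at q = 3 fails, so 32 generates a proper subgroup.

No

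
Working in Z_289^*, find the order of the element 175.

The order of 175 must divide φ(289) = φ(17^2) = 17·(17−1) = 272 = 2^4 · 17.
Divisors of 272: 1, 2, 4, 8, 16, 17, 34, 68, 136, 272.
Check 175^d mod 289 for each divisor in increasing order:
175^1 ≡ 175
175^2 ≡ 280
175^4 ≡ 81
175^8 ≡ 203
175^16 ≡ 171
175^17 ≡ 158
175^34 ≡ 110
175^68 ≡ 251
175^136 ≡ 288
175^272 ≡ 1
Hence ord(175) = 272.

272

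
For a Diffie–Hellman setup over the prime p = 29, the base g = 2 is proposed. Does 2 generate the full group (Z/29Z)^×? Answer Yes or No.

Yes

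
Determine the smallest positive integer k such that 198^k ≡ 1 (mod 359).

179

The order of 198 must divide φ(359) = 359 − 1 = 358 = 2 · 179.
Divisors of 358: 1, 2, 179, 358.
Check 198^d mod 359 for each divisor in increasing order:
198^1 ≡ 198
198^2 ≡ 73
198^179 ≡ 1
Therefore the multiplicative order of 198 modulo 359 is 179.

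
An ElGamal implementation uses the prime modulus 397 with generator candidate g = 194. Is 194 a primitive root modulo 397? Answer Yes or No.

φ(397) = 397 − 1 = 396 = 2^2 · 3^2 · 11.
It suffices to check that the order of 194 is not a proper divisor of 396: compute 194^(396/q) for q ∈ {2, 3, 11}.
194^198 ≡ 396 (mod 397)  [q = 2: ≢ 1 ✓]
194^132 ≡ 362 (mod 397)  [q = 3: ≢ 1 ✓]
194^36 ≡ 1 (mod 397)  [q = 11: ≡ 1 ✗]
Since 194^36 ≡ 1, the order of 194 divides 36 < 396, so 194 is not a primitive root.

No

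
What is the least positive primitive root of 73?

5

φ(73) = 73 − 1 = 72 = 2^3 · 3^2.
g is a primitive root iff g^(72/q) ≢ 1 (mod 73) for each prime q ∈ {2, 3}.
g = 2: 2^36 ≡ 1 — hits 1, so not a primitive root.
g = 3: 3^36 ≡ 1 — hits 1, so not a primitive root.
g = 4: 4^36 ≡ 1 — hits 1, so not a primitive root.
g = 5: 5^36 ≡ 72; 5^24 ≡ 8 — none is 1, so 5 is a primitive root.
Hence the least primitive root of 73 is 5.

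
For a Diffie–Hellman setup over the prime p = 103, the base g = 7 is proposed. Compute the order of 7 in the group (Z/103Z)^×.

51

By Lagrange's theorem, ord_103(7) divides φ(103) = 103 − 1 = 102 = 2 · 3 · 17.
Divisors of 102: 1, 2, 3, 6, 17, 34, 51, 102.
Test each divisor d:
7^1 ≡ 7 (mod 103)
7^2 ≡ 49 (mod 103)
7^3 ≡ 34 (mod 103)
7^6 ≡ 23 (mod 103)
7^17 ≡ 46 (mod 103)
7^34 ≡ 56 (mod 103)
7^51 ≡ 1 (mod 103) ✓
So ord_103(7) = 51.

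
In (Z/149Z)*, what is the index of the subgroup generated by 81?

ord(81) | φ(149) = 149 − 1 = 148 = 2^2 · 37.
Divisors of 148: 1, 2, 4, 37, 74, 148.
Check 81^d mod 149 for each divisor in increasing order:
81^1 ≡ 81
81^2 ≡ 5
81^4 ≡ 25
81^37 ≡ 1
Thus |⟨81⟩| = ord(81) = 37.
Index = |(Z/149Z)^×| / |⟨81⟩| = 148 / 37 = 4.

4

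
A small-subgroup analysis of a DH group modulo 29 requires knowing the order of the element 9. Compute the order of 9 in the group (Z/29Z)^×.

14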